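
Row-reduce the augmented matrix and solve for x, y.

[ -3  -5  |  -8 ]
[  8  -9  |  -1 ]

Forward elimination on [A|b]:
R2 <- R2 - (-8/3)*R1:  [     0  -67/3  -67/3 ]
Row echelon form:
[ -3     -5  |     -8 ]
[  0  -67/3  |  -67/3 ]
Back-substitution:
y = (-67/3) / (-67/3) = 1
x = (-8 - (-5)*(1)) / -3 = 1

(1, 1)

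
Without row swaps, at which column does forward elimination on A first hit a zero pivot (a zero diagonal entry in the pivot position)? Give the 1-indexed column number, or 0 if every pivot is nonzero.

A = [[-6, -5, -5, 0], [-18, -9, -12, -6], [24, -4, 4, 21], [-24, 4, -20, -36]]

Naive forward elimination:
R2 <- R2 - (3)*R1:  [  0   6   3  -6 ]
R3 <- R3 - (-4)*R1:  [   0  -24  -16   21 ]
R4 <- R4 - (4)*R1:  [   0   24    0  -36 ]
R3 <- R3 - (-4)*R2:  [  0   0  -4  -3 ]
R4 <- R4 - (4)*R2:  [   0    0  -12  -12 ]
R4 <- R4 - (3)*R3:  [  0   0   0  -3 ]
All pivots nonzero; naive elimination completes without hitting a zero pivot.

first zero-pivot column = 0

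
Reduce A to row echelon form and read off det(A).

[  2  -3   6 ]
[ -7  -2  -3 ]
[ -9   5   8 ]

Forward elimination:
R2 <- R2 - (-7/2)*R1:  [     0  -25/2     18 ]
R3 <- R3 - (-9/2)*R1:  [     0  -17/2     35 ]
R3 <- R3 - (17/25)*R2:  [      0       0  569/25 ]
Upper-triangular form:
[ 2     -3       6 ]
[ 0  -25/2      18 ]
[ 0      0  569/25 ]
det(A) = (-1)^0 * (2) * (-25/2) * (569/25) = -569  (0 row swaps -> sign +1)

det(A) = -569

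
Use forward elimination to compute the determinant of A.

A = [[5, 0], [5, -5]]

Forward elimination:
R2 <- R2 - (1)*R1:  [  0  -5 ]
Upper-triangular form:
[ 5   0 ]
[ 0  -5 ]
det(A) = (-1)^0 * (5) * (-5) = -25  (0 row swaps -> sign +1)

det(A) = -25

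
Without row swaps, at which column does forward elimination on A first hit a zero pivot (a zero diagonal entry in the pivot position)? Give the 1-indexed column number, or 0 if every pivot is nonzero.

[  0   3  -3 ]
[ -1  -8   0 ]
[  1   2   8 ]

first zero-pivot column = 1

Naive forward elimination:
Pivot entry (1,1) is zero but row 2 has -1 in column 1 -> naive elimination stops; a row interchange (e.g. R1 <-> R2) would be required here.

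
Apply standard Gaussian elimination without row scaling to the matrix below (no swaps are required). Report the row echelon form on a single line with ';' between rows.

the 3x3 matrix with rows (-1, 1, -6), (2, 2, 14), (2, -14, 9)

Forward elimination:
R2 <- R2 - (-2)*R1:  [ 0  4  2 ]
R3 <- R3 - (-2)*R1:  [   0  -12   -3 ]
R3 <- R3 - (-3)*R2:  [ 0  0  3 ]
Row echelon form:
[ -1  1  -6 ]
[  0  4   2 ]
[  0  0   3 ]

REF = [-1 1 -6; 0 4 2; 0 0 3]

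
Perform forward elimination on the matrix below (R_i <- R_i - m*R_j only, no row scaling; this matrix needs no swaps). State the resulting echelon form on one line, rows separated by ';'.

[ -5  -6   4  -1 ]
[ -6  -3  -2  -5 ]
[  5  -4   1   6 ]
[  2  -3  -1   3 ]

Forward elimination:
R2 <- R2 - (6/5)*R1:  [     0   21/5  -34/5  -19/5 ]
R3 <- R3 - (-1)*R1:  [   0  -10    5    5 ]
R4 <- R4 - (-2/5)*R1:  [     0  -27/5    3/5   13/5 ]
R3 <- R3 - (-50/21)*R2:  [       0        0  -235/21   -85/21 ]
R4 <- R4 - (-9/7)*R2:  [     0      0  -57/7  -16/7 ]
R4 <- R4 - (171/235)*R3:  [     0      0      0  31/47 ]
Row echelon form:
[ -5    -6        4      -1 ]
[  0  21/5    -34/5   -19/5 ]
[  0     0  -235/21  -85/21 ]
[  0     0        0   31/47 ]

REF = [-5 -6 4 -1; 0 21/5 -34/5 -19/5; 0 0 -235/21 -85/21; 0 0 0 31/47]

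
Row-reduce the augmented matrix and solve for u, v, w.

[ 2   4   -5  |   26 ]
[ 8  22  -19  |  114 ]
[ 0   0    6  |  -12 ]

(4, 2, -2)

Forward elimination on [A|b]:
R2 <- R2 - (4)*R1:  [  0   6   1  10 ]
Row echelon form:
[ 2  4  -5  |   26 ]
[ 0  6   1  |   10 ]
[ 0  0   6  |  -12 ]
Back-substitution:
w = (-12) / 6 = -2
v = (10 - (1)*(-2)) / 6 = 2
u = (26 - (4)*(2) - (-5)*(-2)) / 2 = 4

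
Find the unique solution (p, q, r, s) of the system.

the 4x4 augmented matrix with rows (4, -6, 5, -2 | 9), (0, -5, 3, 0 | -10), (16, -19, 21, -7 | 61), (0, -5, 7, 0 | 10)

(1, 5, 5, -5)

Forward elimination on [A|b]:
R3 <- R3 - (4)*R1:  [  0   5   1   1  25 ]
R3 <- R3 - (-1)*R2:  [  0   0   4   1  15 ]
R4 <- R4 - (1)*R2:  [  0   0   4   0  20 ]
R4 <- R4 - (1)*R3:  [  0   0   0  -1   5 ]
Row echelon form:
[ 4  -6  5  -2  |    9 ]
[ 0  -5  3   0  |  -10 ]
[ 0   0  4   1  |   15 ]
[ 0   0  0  -1  |    5 ]
Back-substitution:
s = (5) / -1 = -5
r = (15 - (1)*(-5)) / 4 = 5
q = (-10 - (3)*(5)) / -5 = 5
p = (9 - (-6)*(5) - (5)*(5) - (-2)*(-5)) / 4 = 1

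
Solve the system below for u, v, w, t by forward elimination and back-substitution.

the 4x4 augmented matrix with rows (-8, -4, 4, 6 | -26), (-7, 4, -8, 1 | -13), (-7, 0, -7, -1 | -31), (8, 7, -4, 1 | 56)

Forward elimination on [A|b]:
R2 <- R2 - (7/8)*R1:  [     0   15/2  -23/2  -17/4   39/4 ]
R3 <- R3 - (7/8)*R1:  [     0    7/2  -21/2  -25/4  -33/4 ]
R4 <- R4 - (-1)*R1:  [  0   3   0   7  30 ]
R3 <- R3 - (7/15)*R2:  [      0       0  -77/15  -64/15   -64/5 ]
R4 <- R4 - (2/5)*R2:  [      0       0    23/5   87/10  261/10 ]
R4 <- R4 - (-69/77)*R3:  [        0         0         0   751/154  2253/154 ]
Row echelon form:
[ -8    -4       4        6  |       -26 ]
[  0  15/2   -23/2    -17/4  |      39/4 ]
[  0     0  -77/15   -64/15  |     -64/5 ]
[  0     0       0  751/154  |  2253/154 ]
Back-substitution:
t = (2253/154) / (751/154) = 3
w = (-64/5 - (-64/15)*(3)) / (-77/15) = 0
v = (39/4 - (-23/2)*(0) - (-17/4)*(3)) / (15/2) = 3
u = (-26 - (-4)*(3) - (4)*(0) - (6)*(3)) / -8 = 4

(4, 3, 0, 3)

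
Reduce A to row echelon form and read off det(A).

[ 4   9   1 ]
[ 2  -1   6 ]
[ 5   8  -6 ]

det(A) = 231

Forward elimination:
R2 <- R2 - (1/2)*R1:  [     0  -11/2   11/2 ]
R3 <- R3 - (5/4)*R1:  [     0  -13/4  -29/4 ]
R3 <- R3 - (13/22)*R2:  [     0      0  -21/2 ]
Upper-triangular form:
[ 4      9      1 ]
[ 0  -11/2   11/2 ]
[ 0      0  -21/2 ]
det(A) = (-1)^0 * (4) * (-11/2) * (-21/2) = 231  (0 row swaps -> sign +1)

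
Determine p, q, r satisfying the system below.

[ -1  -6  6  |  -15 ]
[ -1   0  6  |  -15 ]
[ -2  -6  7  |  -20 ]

Forward elimination on [A|b]:
R2 <- R2 - (1)*R1:  [ 0  6  0  0 ]
R3 <- R3 - (2)*R1:  [  0   6  -5  10 ]
R3 <- R3 - (1)*R2:  [  0   0  -5  10 ]
Row echelon form:
[ -1  -6   6  |  -15 ]
[  0   6   0  |    0 ]
[  0   0  -5  |   10 ]
Back-substitution:
r = (10) / -5 = -2
q = (0) / 6 = 0
p = (-15 - (-6)*(0) - (6)*(-2)) / -1 = 3

(3, 0, -2)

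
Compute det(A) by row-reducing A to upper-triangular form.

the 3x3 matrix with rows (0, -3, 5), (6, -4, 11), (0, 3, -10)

det(A) = -90

Forward elimination:
R1 <-> R2   (pivot in column 1 was zero)
[ 6  -4   11 ]
[ 0  -3    5 ]
[ 0   3  -10 ]
R3 <- R3 - (-1)*R2:  [  0   0  -5 ]
Upper-triangular form:
[ 6  -4  11 ]
[ 0  -3   5 ]
[ 0   0  -5 ]
det(A) = (-1)^1 * (6) * (-3) * (-5) = -90  (1 row swap -> sign -1)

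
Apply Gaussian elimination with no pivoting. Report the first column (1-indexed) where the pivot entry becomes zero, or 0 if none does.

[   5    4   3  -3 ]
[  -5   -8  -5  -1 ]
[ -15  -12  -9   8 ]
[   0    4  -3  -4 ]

Naive forward elimination:
R2 <- R2 - (-1)*R1:  [  0  -4  -2  -4 ]
R3 <- R3 - (-3)*R1:  [  0   0   0  -1 ]
R4 <- R4 - (-1)*R2:  [  0   0  -5  -8 ]
Matrix at this point:
[ 5   4   3  -3 ]
[ 0  -4  -2  -4 ]
[ 0   0   0  -1 ]
[ 0   0  -5  -8 ]
Pivot entry (3,3) is zero but row 4 has -5 in column 3 -> naive elimination stops; a row interchange (e.g. R3 <-> R4) would be required here.

first zero-pivot column = 3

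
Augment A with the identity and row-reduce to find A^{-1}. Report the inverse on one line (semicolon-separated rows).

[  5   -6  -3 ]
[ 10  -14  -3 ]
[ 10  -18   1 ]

inverse = [-17/5 3 -6/5; -2 7/4 -3/4; -2 3/2 -1/2]

Gauss-Jordan on [A | I]:
R1 <- (1/5)*R1:  [    1  -6/5  -3/5  |   1/5     0     0 ]
R2 <- R2 - (10)*R1:  [  0  -2   3  |  -2   1   0 ]
R3 <- R3 - (10)*R1:  [  0  -6   7  |  -2   0   1 ]
R2 <- (1/-2)*R2:  [    0     1  -3/2  |     1  -1/2     0 ]
R1 <- R1 - (-6/5)*R2:  [     1      0  -12/5  |    7/5   -3/5      0 ]
R3 <- R3 - (-6)*R2:  [  0   0  -2  |   4  -3   1 ]
R3 <- (1/-2)*R3:  [    0     0     1  |    -2   3/2  -1/2 ]
R1 <- R1 - (-12/5)*R3:  [     1      0      0  |  -17/5      3   -6/5 ]
R2 <- R2 - (-3/2)*R3:  [    0     1     0  |    -2   7/4  -3/4 ]
Right block of [I | A^{-1}] is the inverse:
[ -17/5    3  -6/5 ]
[    -2  7/4  -3/4 ]
[    -2  3/2  -1/2 ]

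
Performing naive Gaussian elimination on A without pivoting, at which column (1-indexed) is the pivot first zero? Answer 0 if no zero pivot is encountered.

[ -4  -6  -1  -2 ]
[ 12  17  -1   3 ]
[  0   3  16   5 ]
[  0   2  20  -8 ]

first zero-pivot column = 0

Naive forward elimination:
R2 <- R2 - (-3)*R1:  [  0  -1  -4  -3 ]
R3 <- R3 - (-3)*R2:  [  0   0   4  -4 ]
R4 <- R4 - (-2)*R2:  [   0    0   12  -14 ]
R4 <- R4 - (3)*R3:  [  0   0   0  -2 ]
All pivots nonzero; naive elimination completes without hitting a zero pivot.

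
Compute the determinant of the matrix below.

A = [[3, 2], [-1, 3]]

Forward elimination:
R2 <- R2 - (-1/3)*R1:  [    0  11/3 ]
Upper-triangular form:
[ 3     2 ]
[ 0  11/3 ]
det(A) = (-1)^0 * (3) * (11/3) = 11  (0 row swaps -> sign +1)

det(A) = 11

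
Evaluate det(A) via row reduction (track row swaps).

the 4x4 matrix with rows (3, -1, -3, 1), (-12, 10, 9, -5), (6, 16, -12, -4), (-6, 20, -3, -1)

Forward elimination:
R2 <- R2 - (-4)*R1:  [  0   6  -3  -1 ]
R3 <- R3 - (2)*R1:  [  0  18  -6  -6 ]
R4 <- R4 - (-2)*R1:  [  0  18  -9   1 ]
R3 <- R3 - (3)*R2:  [  0   0   3  -3 ]
R4 <- R4 - (3)*R2:  [ 0  0  0  4 ]
Upper-triangular form:
[ 3  -1  -3   1 ]
[ 0   6  -3  -1 ]
[ 0   0   3  -3 ]
[ 0   0   0   4 ]
det(A) = (-1)^0 * (3) * (6) * (3) * (4) = 216  (0 row swaps -> sign +1)

det(A) = 216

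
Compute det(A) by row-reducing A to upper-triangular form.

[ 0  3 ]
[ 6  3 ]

det(A) = -18

Forward elimination:
R1 <-> R2   (pivot in column 1 was zero)
[ 6  3 ]
[ 0  3 ]
Upper-triangular form:
[ 6  3 ]
[ 0  3 ]
det(A) = (-1)^1 * (6) * (3) = -18  (1 row swap -> sign -1)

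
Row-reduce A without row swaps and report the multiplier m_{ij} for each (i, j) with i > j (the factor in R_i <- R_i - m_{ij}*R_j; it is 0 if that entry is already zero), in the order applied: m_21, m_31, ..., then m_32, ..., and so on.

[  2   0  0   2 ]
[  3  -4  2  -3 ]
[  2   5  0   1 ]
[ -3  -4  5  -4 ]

Forward elimination:
R2 <- R2 - (3/2)*R1:  [  0  -4   2  -6 ]
R3 <- R3 - (1)*R1:  [  0   5   0  -1 ]
R4 <- R4 - (-3/2)*R1:  [  0  -4   5  -1 ]
R3 <- R3 - (-5/4)*R2:  [     0      0    5/2  -17/2 ]
R4 <- R4 - (1)*R2:  [ 0  0  3  5 ]
R4 <- R4 - (6/5)*R3:  [    0     0     0  76/5 ]
Multipliers (in order of application): m_{21} = 3/2, m_{31} = 1, m_{41} = -3/2, m_{32} = -5/4, m_{42} = 1, m_{43} = 6/5

multipliers: 3/2, 1, -3/2, -5/4, 1, 6/5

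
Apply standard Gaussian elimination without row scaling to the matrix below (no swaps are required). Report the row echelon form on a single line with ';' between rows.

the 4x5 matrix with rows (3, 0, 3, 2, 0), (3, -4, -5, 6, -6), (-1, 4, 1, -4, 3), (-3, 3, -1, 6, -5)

Forward elimination:
R2 <- R2 - (1)*R1:  [  0  -4  -8   4  -6 ]
R3 <- R3 - (-1/3)*R1:  [     0      4      2  -10/3      3 ]
R4 <- R4 - (-1)*R1:  [  0   3   2   8  -5 ]
R3 <- R3 - (-1)*R2:  [   0    0   -6  2/3   -3 ]
R4 <- R4 - (-3/4)*R2:  [     0      0     -4     11  -19/2 ]
R4 <- R4 - (2/3)*R3:  [     0      0      0   95/9  -15/2 ]
Row echelon form:
[ 3   0   3     2      0 ]
[ 0  -4  -8     4     -6 ]
[ 0   0  -6   2/3     -3 ]
[ 0   0   0  95/9  -15/2 ]

REF = [3 0 3 2 0; 0 -4 -8 4 -6; 0 0 -6 2/3 -3; 0 0 0 95/9 -15/2]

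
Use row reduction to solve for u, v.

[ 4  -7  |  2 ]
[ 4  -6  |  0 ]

Forward elimination on [A|b]:
R2 <- R2 - (1)*R1:  [  0   1  -2 ]
Row echelon form:
[ 4  -7  |   2 ]
[ 0   1  |  -2 ]
Back-substitution:
v = (-2) / 1 = -2
u = (2 - (-7)*(-2)) / 4 = -3

(-3, -2)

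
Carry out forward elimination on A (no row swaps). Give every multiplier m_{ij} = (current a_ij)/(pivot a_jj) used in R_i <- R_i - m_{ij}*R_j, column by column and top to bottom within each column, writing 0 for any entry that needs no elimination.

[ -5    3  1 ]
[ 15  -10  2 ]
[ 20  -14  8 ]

multipliers: -3, -4, 2

Forward elimination:
R2 <- R2 - (-3)*R1:  [  0  -1   5 ]
R3 <- R3 - (-4)*R1:  [  0  -2  12 ]
R3 <- R3 - (2)*R2:  [ 0  0  2 ]
Multipliers (in order of application): m_{21} = -3, m_{31} = -4, m_{32} = 2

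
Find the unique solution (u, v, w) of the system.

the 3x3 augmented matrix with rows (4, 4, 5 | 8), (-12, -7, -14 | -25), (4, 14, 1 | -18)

Forward elimination on [A|b]:
R2 <- R2 - (-3)*R1:  [  0   5   1  -1 ]
R3 <- R3 - (1)*R1:  [   0   10   -4  -26 ]
R3 <- R3 - (2)*R2:  [   0    0   -6  -24 ]
Row echelon form:
[ 4  4   5  |    8 ]
[ 0  5   1  |   -1 ]
[ 0  0  -6  |  -24 ]
Back-substitution:
w = (-24) / -6 = 4
v = (-1 - (1)*(4)) / 5 = -1
u = (8 - (4)*(-1) - (5)*(4)) / 4 = -2

(-2, -1, 4)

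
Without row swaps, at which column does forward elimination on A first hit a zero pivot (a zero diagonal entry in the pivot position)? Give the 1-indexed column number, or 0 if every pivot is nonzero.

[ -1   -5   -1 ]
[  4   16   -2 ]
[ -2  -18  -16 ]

Naive forward elimination:
R2 <- R2 - (-4)*R1:  [  0  -4  -6 ]
R3 <- R3 - (2)*R1:  [   0   -8  -14 ]
R3 <- R3 - (2)*R2:  [  0   0  -2 ]
All pivots nonzero; naive elimination completes without hitting a zero pivot.

first zero-pivot column = 0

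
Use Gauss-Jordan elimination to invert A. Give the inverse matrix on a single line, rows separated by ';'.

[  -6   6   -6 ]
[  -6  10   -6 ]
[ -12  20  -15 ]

inverse = [-5/12 -5/12 1/3; -1/4 1/4 0; 0 2/3 -1/3]

Gauss-Jordan on [A | I]:
R1 <- (1/-6)*R1:  [    1    -1     1  |  -1/6     0     0 ]
R2 <- R2 - (-6)*R1:  [  0   4   0  |  -1   1   0 ]
R3 <- R3 - (-12)*R1:  [  0   8  -3  |  -2   0   1 ]
R2 <- (1/4)*R2:  [    0     1     0  |  -1/4   1/4     0 ]
R1 <- R1 - (-1)*R2:  [     1      0      1  |  -5/12    1/4      0 ]
R3 <- R3 - (8)*R2:  [  0   0  -3  |   0  -2   1 ]
R3 <- (1/-3)*R3:  [    0     0     1  |     0   2/3  -1/3 ]
R1 <- R1 - (1)*R3:  [     1      0      0  |  -5/12  -5/12    1/3 ]
Right block of [I | A^{-1}] is the inverse:
[ -5/12  -5/12   1/3 ]
[  -1/4    1/4     0 ]
[     0    2/3  -1/3 ]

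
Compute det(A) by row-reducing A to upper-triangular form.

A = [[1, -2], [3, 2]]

det(A) = 8

Forward elimination:
R2 <- R2 - (3)*R1:  [ 0  8 ]
Upper-triangular form:
[ 1  -2 ]
[ 0   8 ]
det(A) = (-1)^0 * (1) * (8) = 8  (0 row swaps -> sign +1)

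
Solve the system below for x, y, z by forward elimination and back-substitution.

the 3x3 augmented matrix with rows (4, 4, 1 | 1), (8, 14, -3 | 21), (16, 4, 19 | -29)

(-4, 4, 1)

Forward elimination on [A|b]:
R2 <- R2 - (2)*R1:  [  0   6  -5  19 ]
R3 <- R3 - (4)*R1:  [   0  -12   15  -33 ]
R3 <- R3 - (-2)*R2:  [ 0  0  5  5 ]
Row echelon form:
[ 4  4   1  |   1 ]
[ 0  6  -5  |  19 ]
[ 0  0   5  |   5 ]
Back-substitution:
z = (5) / 5 = 1
y = (19 - (-5)*(1)) / 6 = 4
x = (1 - (4)*(4) - (1)*(1)) / 4 = -4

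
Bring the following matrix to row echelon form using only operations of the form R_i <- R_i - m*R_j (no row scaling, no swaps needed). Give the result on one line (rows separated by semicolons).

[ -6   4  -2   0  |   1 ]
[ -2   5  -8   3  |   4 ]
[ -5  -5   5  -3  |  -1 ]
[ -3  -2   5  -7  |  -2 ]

REF = [-6 4 -2 0 1; 0 11/3 -22/3 3 11/3; 0 0 -10 42/11 13/2; 0 0 0 -247/55 1/5]

Forward elimination:
R2 <- R2 - (1/3)*R1:  [     0   11/3  -22/3      3   11/3 ]
R3 <- R3 - (5/6)*R1:  [     0  -25/3   20/3     -3  -11/6 ]
R4 <- R4 - (1/2)*R1:  [    0    -4     6    -7  -5/2 ]
R3 <- R3 - (-25/11)*R2:  [     0      0    -10  42/11   13/2 ]
R4 <- R4 - (-12/11)*R2:  [      0       0      -2  -41/11     3/2 ]
R4 <- R4 - (1/5)*R3:  [       0        0        0  -247/55      1/5 ]
Row echelon form:
[ -6     4     -2        0  |     1 ]
[  0  11/3  -22/3        3  |  11/3 ]
[  0     0    -10    42/11  |  13/2 ]
[  0     0      0  -247/55  |   1/5 ]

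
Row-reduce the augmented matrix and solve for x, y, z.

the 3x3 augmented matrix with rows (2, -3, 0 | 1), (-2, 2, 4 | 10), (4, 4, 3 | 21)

Forward elimination on [A|b]:
R2 <- R2 - (-1)*R1:  [  0  -1   4  11 ]
R3 <- R3 - (2)*R1:  [  0  10   3  19 ]
R3 <- R3 - (-10)*R2:  [   0    0   43  129 ]
Row echelon form:
[ 2  -3   0  |    1 ]
[ 0  -1   4  |   11 ]
[ 0   0  43  |  129 ]
Back-substitution:
z = (129) / 43 = 3
y = (11 - (4)*(3)) / -1 = 1
x = (1 - (-3)*(1)) / 2 = 2

(2, 1, 3)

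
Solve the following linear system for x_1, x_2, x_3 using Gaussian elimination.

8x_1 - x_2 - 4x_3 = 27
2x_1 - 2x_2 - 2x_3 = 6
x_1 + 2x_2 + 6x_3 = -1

(3, 1, -1)

Forward elimination on [A|b]:
R2 <- R2 - (1/4)*R1:  [    0  -7/4    -1  -3/4 ]
R3 <- R3 - (1/8)*R1:  [     0   17/8   13/2  -35/8 ]
R3 <- R3 - (-17/14)*R2:  [     0      0   37/7  -37/7 ]
Row echelon form:
[ 8    -1    -4  |     27 ]
[ 0  -7/4    -1  |   -3/4 ]
[ 0     0  37/7  |  -37/7 ]
Back-substitution:
x_3 = (-37/7) / (37/7) = -1
x_2 = (-3/4 - (-1)*(-1)) / (-7/4) = 1
x_1 = (27 - (-1)*(1) - (-4)*(-1)) / 8 = 3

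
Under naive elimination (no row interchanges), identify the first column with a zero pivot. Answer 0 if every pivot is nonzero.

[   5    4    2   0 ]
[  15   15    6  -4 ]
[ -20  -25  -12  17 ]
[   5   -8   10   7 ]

Naive forward elimination:
R2 <- R2 - (3)*R1:  [  0   3   0  -4 ]
R3 <- R3 - (-4)*R1:  [  0  -9  -4  17 ]
R4 <- R4 - (1)*R1:  [   0  -12    8    7 ]
R3 <- R3 - (-3)*R2:  [  0   0  -4   5 ]
R4 <- R4 - (-4)*R2:  [  0   0   8  -9 ]
R4 <- R4 - (-2)*R3:  [ 0  0  0  1 ]
All pivots nonzero; naive elimination completes without hitting a zero pivot.

first zero-pivot column = 0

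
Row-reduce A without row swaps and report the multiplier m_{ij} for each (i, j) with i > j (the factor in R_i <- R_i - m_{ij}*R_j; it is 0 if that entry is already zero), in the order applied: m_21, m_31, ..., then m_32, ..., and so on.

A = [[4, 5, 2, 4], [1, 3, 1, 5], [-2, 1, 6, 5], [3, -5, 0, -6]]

multipliers: 1/4, -1/2, 3/4, 2, -5, 1/6

Forward elimination:
R2 <- R2 - (1/4)*R1:  [   0  7/4  1/2    4 ]
R3 <- R3 - (-1/2)*R1:  [   0  7/2    7    7 ]
R4 <- R4 - (3/4)*R1:  [     0  -35/4   -3/2     -9 ]
R3 <- R3 - (2)*R2:  [  0   0   6  -1 ]
R4 <- R4 - (-5)*R2:  [  0   0   1  11 ]
R4 <- R4 - (1/6)*R3:  [    0     0     0  67/6 ]
Multipliers (in order of application): m_{21} = 1/4, m_{31} = -1/2, m_{41} = 3/4, m_{32} = 2, m_{42} = -5, m_{43} = 1/6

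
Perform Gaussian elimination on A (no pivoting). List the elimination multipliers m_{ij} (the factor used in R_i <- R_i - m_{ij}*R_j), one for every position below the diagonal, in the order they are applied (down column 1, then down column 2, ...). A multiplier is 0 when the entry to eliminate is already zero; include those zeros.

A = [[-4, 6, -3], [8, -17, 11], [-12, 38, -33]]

Forward elimination:
R2 <- R2 - (-2)*R1:  [  0  -5   5 ]
R3 <- R3 - (3)*R1:  [   0   20  -24 ]
R3 <- R3 - (-4)*R2:  [  0   0  -4 ]
Multipliers (in order of application): m_{21} = -2, m_{31} = 3, m_{32} = -4

multipliers: -2, 3, -4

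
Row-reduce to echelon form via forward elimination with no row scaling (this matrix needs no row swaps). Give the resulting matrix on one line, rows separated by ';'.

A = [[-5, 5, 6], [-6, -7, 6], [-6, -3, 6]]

Forward elimination:
R2 <- R2 - (6/5)*R1:  [    0   -13  -6/5 ]
R3 <- R3 - (6/5)*R1:  [    0    -9  -6/5 ]
R3 <- R3 - (9/13)*R2:  [      0       0  -24/65 ]
Row echelon form:
[ -5    5       6 ]
[  0  -13    -6/5 ]
[  0    0  -24/65 ]

REF = [-5 5 6; 0 -13 -6/5; 0 0 -24/65]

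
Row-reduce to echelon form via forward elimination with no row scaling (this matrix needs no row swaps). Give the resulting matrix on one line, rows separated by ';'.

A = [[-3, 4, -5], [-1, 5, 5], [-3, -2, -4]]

Forward elimination:
R2 <- R2 - (1/3)*R1:  [    0  11/3  20/3 ]
R3 <- R3 - (1)*R1:  [  0  -6   1 ]
R3 <- R3 - (-18/11)*R2:  [      0       0  131/11 ]
Row echelon form:
[ -3     4      -5 ]
[  0  11/3    20/3 ]
[  0     0  131/11 ]

REF = [-3 4 -5; 0 11/3 20/3; 0 0 131/11]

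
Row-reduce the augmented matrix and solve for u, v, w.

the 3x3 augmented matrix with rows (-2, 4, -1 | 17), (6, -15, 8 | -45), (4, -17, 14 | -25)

Forward elimination on [A|b]:
R2 <- R2 - (-3)*R1:  [  0  -3   5   6 ]
R3 <- R3 - (-2)*R1:  [  0  -9  12   9 ]
R3 <- R3 - (3)*R2:  [  0   0  -3  -9 ]
Row echelon form:
[ -2   4  -1  |  17 ]
[  0  -3   5  |   6 ]
[  0   0  -3  |  -9 ]
Back-substitution:
w = (-9) / -3 = 3
v = (6 - (5)*(3)) / -3 = 3
u = (17 - (4)*(3) - (-1)*(3)) / -2 = -4

(-4, 3, 3)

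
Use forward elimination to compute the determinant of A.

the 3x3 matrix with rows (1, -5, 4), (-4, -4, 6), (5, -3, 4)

det(A) = -100

Forward elimination:
R2 <- R2 - (-4)*R1:  [   0  -24   22 ]
R3 <- R3 - (5)*R1:  [   0   22  -16 ]
R3 <- R3 - (-11/12)*R2:  [    0     0  25/6 ]
Upper-triangular form:
[ 1   -5     4 ]
[ 0  -24    22 ]
[ 0    0  25/6 ]
det(A) = (-1)^0 * (1) * (-24) * (25/6) = -100  (0 row swaps -> sign +1)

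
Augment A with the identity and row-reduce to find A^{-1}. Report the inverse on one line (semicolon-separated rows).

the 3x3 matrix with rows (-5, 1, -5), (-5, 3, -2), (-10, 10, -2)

Gauss-Jordan on [A | I]:
R1 <- (1/-5)*R1:  [    1  -1/5     1  |  -1/5     0     0 ]
R2 <- R2 - (-5)*R1:  [  0   2   3  |  -1   1   0 ]
R3 <- R3 - (-10)*R1:  [  0   8   8  |  -2   0   1 ]
R2 <- (1/2)*R2:  [    0     1   3/2  |  -1/2   1/2     0 ]
R1 <- R1 - (-1/5)*R2:  [     1      0  13/10  |  -3/10   1/10      0 ]
R3 <- R3 - (8)*R2:  [  0   0  -4  |   2  -4   1 ]
R3 <- (1/-4)*R3:  [    0     0     1  |  -1/2     1  -1/4 ]
R1 <- R1 - (13/10)*R3:  [     1      0      0  |   7/20   -6/5  13/40 ]
R2 <- R2 - (3/2)*R3:  [   0    1    0  |  1/4   -1  3/8 ]
Right block of [I | A^{-1}] is the inverse:
[ 7/20  -6/5  13/40 ]
[  1/4    -1    3/8 ]
[ -1/2     1   -1/4 ]

inverse = [7/20 -6/5 13/40; 1/4 -1 3/8; -1/2 1 -1/4]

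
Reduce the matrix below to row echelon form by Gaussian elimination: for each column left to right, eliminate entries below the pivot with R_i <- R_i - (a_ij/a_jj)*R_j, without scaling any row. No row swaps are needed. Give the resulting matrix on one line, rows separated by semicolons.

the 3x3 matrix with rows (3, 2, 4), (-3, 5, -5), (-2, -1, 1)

Forward elimination:
R2 <- R2 - (-1)*R1:  [  0   7  -1 ]
R3 <- R3 - (-2/3)*R1:  [    0   1/3  11/3 ]
R3 <- R3 - (1/21)*R2:  [    0     0  26/7 ]
Row echelon form:
[ 3  2     4 ]
[ 0  7    -1 ]
[ 0  0  26/7 ]

REF = [3 2 4; 0 7 -1; 0 0 26/7]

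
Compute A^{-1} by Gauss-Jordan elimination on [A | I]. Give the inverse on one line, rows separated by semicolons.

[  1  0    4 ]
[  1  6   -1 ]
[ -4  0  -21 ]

Gauss-Jordan on [A | I]:
R2 <- R2 - (1)*R1:  [  0   6  -5  |  -1   1   0 ]
R3 <- R3 - (-4)*R1:  [  0   0  -5  |   4   0   1 ]
R2 <- (1/6)*R2:  [    0     1  -5/6  |  -1/6   1/6     0 ]
R3 <- (1/-5)*R3:  [    0     0     1  |  -4/5     0  -1/5 ]
R1 <- R1 - (4)*R3:  [    1     0     0  |  21/5     0   4/5 ]
R2 <- R2 - (-5/6)*R3:  [    0     1     0  |  -5/6   1/6  -1/6 ]
Right block of [I | A^{-1}] is the inverse:
[ 21/5    0   4/5 ]
[ -5/6  1/6  -1/6 ]
[ -4/5    0  -1/5 ]

inverse = [21/5 0 4/5; -5/6 1/6 -1/6; -4/5 0 -1/5]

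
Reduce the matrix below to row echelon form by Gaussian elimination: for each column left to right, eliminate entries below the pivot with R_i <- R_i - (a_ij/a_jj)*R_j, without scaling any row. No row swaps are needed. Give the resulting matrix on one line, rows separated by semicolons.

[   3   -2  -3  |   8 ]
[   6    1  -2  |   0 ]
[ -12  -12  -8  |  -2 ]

Forward elimination:
R2 <- R2 - (2)*R1:  [   0    5    4  -16 ]
R3 <- R3 - (-4)*R1:  [   0  -20  -20   30 ]
R3 <- R3 - (-4)*R2:  [   0    0   -4  -34 ]
Row echelon form:
[ 3  -2  -3  |    8 ]
[ 0   5   4  |  -16 ]
[ 0   0  -4  |  -34 ]

REF = [3 -2 -3 8; 0 5 4 -16; 0 0 -4 -34]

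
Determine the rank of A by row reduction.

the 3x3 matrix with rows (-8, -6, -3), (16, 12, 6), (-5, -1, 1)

Row reduction:
R2 <- R2 - (-2)*R1:  [ 0  0  0 ]
R3 <- R3 - (5/8)*R1:  [    0  11/4  23/8 ]
R2 <-> R3   (pivot in column 2 was zero)
[ -8    -6    -3 ]
[  0  11/4  23/8 ]
[  0     0     0 ]
Row echelon form:
[ -8    -6    -3 ]
[  0  11/4  23/8 ]
[  0     0     0 ]
Nonzero rows / pivot columns: 2

rank(A) = 2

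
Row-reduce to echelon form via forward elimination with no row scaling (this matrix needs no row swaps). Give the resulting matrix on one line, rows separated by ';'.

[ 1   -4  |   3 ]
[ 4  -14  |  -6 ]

REF = [1 -4 3; 0 2 -18]

Forward elimination:
R2 <- R2 - (4)*R1:  [   0    2  -18 ]
Row echelon form:
[ 1  -4  |    3 ]
[ 0   2  |  -18 ]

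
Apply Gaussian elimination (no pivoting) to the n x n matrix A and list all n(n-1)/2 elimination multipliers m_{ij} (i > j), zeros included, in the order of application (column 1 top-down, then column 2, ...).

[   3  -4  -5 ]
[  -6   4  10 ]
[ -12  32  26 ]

multipliers: -2, -4, -4

Forward elimination:
R2 <- R2 - (-2)*R1:  [  0  -4   0 ]
R3 <- R3 - (-4)*R1:  [  0  16   6 ]
R3 <- R3 - (-4)*R2:  [ 0  0  6 ]
Multipliers (in order of application): m_{21} = -2, m_{31} = -4, m_{32} = -4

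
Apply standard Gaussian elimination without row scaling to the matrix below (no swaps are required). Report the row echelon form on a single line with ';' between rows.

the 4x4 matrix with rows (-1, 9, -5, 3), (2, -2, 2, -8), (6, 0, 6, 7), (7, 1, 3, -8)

REF = [-1 9 -5 3; 0 16 -8 -2; 0 0 3 127/4; 0 0 0 21]

Forward elimination:
R2 <- R2 - (-2)*R1:  [  0  16  -8  -2 ]
R3 <- R3 - (-6)*R1:  [   0   54  -24   25 ]
R4 <- R4 - (-7)*R1:  [   0   64  -32   13 ]
R3 <- R3 - (27/8)*R2:  [     0      0      3  127/4 ]
R4 <- R4 - (4)*R2:  [  0   0   0  21 ]
Row echelon form:
[ -1   9  -5      3 ]
[  0  16  -8     -2 ]
[  0   0   3  127/4 ]
[  0   0   0     21 ]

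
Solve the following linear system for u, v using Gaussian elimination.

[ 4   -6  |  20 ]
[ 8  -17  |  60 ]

(-1, -4)

Forward elimination on [A|b]:
R2 <- R2 - (2)*R1:  [  0  -5  20 ]
Row echelon form:
[ 4  -6  |  20 ]
[ 0  -5  |  20 ]
Back-substitution:
v = (20) / -5 = -4
u = (20 - (-6)*(-4)) / 4 = -1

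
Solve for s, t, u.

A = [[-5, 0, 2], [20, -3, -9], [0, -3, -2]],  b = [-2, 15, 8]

Forward elimination on [A|b]:
R2 <- R2 - (-4)*R1:  [  0  -3  -1   7 ]
R3 <- R3 - (1)*R2:  [  0   0  -1   1 ]
Row echelon form:
[ -5   0   2  |  -2 ]
[  0  -3  -1  |   7 ]
[  0   0  -1  |   1 ]
Back-substitution:
u = (1) / -1 = -1
t = (7 - (-1)*(-1)) / -3 = -2
s = (-2 - (2)*(-1)) / -5 = 0

(0, -2, -1)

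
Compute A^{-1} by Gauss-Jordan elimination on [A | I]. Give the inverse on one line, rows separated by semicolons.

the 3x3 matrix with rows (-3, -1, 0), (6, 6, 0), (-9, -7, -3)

inverse = [-1/2 -1/12 0; 1/2 1/4 0; 1/3 -1/3 -1/3]

Gauss-Jordan on [A | I]:
R1 <- (1/-3)*R1:  [    1   1/3     0  |  -1/3     0     0 ]
R2 <- R2 - (6)*R1:  [ 0  4  0  |  2  1  0 ]
R3 <- R3 - (-9)*R1:  [  0  -4  -3  |  -3   0   1 ]
R2 <- (1/4)*R2:  [   0    1    0  |  1/2  1/4    0 ]
R1 <- R1 - (1/3)*R2:  [     1      0      0  |   -1/2  -1/12      0 ]
R3 <- R3 - (-4)*R2:  [  0   0  -3  |  -1   1   1 ]
R3 <- (1/-3)*R3:  [    0     0     1  |   1/3  -1/3  -1/3 ]
Right block of [I | A^{-1}] is the inverse:
[ -1/2  -1/12     0 ]
[  1/2    1/4     0 ]
[  1/3   -1/3  -1/3 ]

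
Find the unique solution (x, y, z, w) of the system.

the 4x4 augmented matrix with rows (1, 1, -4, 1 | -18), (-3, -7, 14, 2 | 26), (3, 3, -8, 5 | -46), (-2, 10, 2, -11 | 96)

(-2, 4, 4, -4)

Forward elimination on [A|b]:
R2 <- R2 - (-3)*R1:  [   0   -4    2    5  -28 ]
R3 <- R3 - (3)*R1:  [ 0  0  4  2  8 ]
R4 <- R4 - (-2)*R1:  [  0  12  -6  -9  60 ]
R4 <- R4 - (-3)*R2:  [   0    0    0    6  -24 ]
Row echelon form:
[ 1   1  -4  1  |  -18 ]
[ 0  -4   2  5  |  -28 ]
[ 0   0   4  2  |    8 ]
[ 0   0   0  6  |  -24 ]
Back-substitution:
w = (-24) / 6 = -4
z = (8 - (2)*(-4)) / 4 = 4
y = (-28 - (2)*(4) - (5)*(-4)) / -4 = 4
x = (-18 - (1)*(4) - (-4)*(4) - (1)*(-4)) / 1 = -2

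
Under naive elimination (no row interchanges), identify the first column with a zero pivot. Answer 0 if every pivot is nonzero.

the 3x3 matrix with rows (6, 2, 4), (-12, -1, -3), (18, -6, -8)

first zero-pivot column = 3

Naive forward elimination:
R2 <- R2 - (-2)*R1:  [ 0  3  5 ]
R3 <- R3 - (3)*R1:  [   0  -12  -20 ]
R3 <- R3 - (-4)*R2:  [ 0  0  0 ]
Matrix at this point:
[ 6  2  4 ]
[ 0  3  5 ]
[ 0  0  0 ]
Pivot entry (3,3) in the last row is zero and there are no rows below to swap with -> zero pivot in column 3 (A is singular).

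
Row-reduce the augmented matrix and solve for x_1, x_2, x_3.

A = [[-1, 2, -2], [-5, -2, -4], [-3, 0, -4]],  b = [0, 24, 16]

(0, -4, -4)

Forward elimination on [A|b]:
R2 <- R2 - (5)*R1:  [   0  -12    6   24 ]
R3 <- R3 - (3)*R1:  [  0  -6   2  16 ]
R3 <- R3 - (1/2)*R2:  [  0   0  -1   4 ]
Row echelon form:
[ -1    2  -2  |   0 ]
[  0  -12   6  |  24 ]
[  0    0  -1  |   4 ]
Back-substitution:
x_3 = (4) / -1 = -4
x_2 = (24 - (6)*(-4)) / -12 = -4
x_1 = (0 - (2)*(-4) - (-2)*(-4)) / -1 = 0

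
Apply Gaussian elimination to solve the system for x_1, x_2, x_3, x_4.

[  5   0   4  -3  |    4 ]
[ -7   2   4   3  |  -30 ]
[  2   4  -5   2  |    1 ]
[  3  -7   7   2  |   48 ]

Forward elimination on [A|b]:
R2 <- R2 - (-7/5)*R1:  [      0       2    48/5    -6/5  -122/5 ]
R3 <- R3 - (2/5)*R1:  [     0      4  -33/5   16/5   -3/5 ]
R4 <- R4 - (3/5)*R1:  [     0     -7   23/5   19/5  228/5 ]
R3 <- R3 - (2)*R2:  [      0       0  -129/5    28/5   241/5 ]
R4 <- R4 - (-7/2)*R2:  [      0       0   191/5    -2/5  -199/5 ]
R4 <- R4 - (-191/129)*R3:  [        0         0         0  1018/129  4072/129 ]
Row echelon form:
[ 5  0       4        -3  |         4 ]
[ 0  2    48/5      -6/5  |    -122/5 ]
[ 0  0  -129/5      28/5  |     241/5 ]
[ 0  0       0  1018/129  |  4072/129 ]
Back-substitution:
x_4 = (4072/129) / (1018/129) = 4
x_3 = (241/5 - (28/5)*(4)) / (-129/5) = -1
x_2 = (-122/5 - (48/5)*(-1) - (-6/5)*(4)) / 2 = -5
x_1 = (4 - (4)*(-1) - (-3)*(4)) / 5 = 4

(4, -5, -1, 4)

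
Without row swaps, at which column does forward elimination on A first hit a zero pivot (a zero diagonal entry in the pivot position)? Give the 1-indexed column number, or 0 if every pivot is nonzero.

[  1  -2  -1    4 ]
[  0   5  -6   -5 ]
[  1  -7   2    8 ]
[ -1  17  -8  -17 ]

Naive forward elimination:
R3 <- R3 - (1)*R1:  [  0  -5   3   4 ]
R4 <- R4 - (-1)*R1:  [   0   15   -9  -13 ]
R3 <- R3 - (-1)*R2:  [  0   0  -3  -1 ]
R4 <- R4 - (3)*R2:  [ 0  0  9  2 ]
R4 <- R4 - (-3)*R3:  [  0   0   0  -1 ]
All pivots nonzero; naive elimination completes without hitting a zero pivot.

first zero-pivot column = 0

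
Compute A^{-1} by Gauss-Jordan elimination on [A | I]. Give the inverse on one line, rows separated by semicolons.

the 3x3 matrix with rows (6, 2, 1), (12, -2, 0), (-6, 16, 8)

Gauss-Jordan on [A | I]:
R1 <- (1/6)*R1:  [   1  1/3  1/6  |  1/6    0    0 ]
R2 <- R2 - (12)*R1:  [  0  -6  -2  |  -2   1   0 ]
R3 <- R3 - (-6)*R1:  [  0  18   9  |   1   0   1 ]
R2 <- (1/-6)*R2:  [    0     1   1/3  |   1/3  -1/6     0 ]
R1 <- R1 - (1/3)*R2:  [    1     0  1/18  |  1/18  1/18     0 ]
R3 <- R3 - (18)*R2:  [  0   0   3  |  -5   3   1 ]
R3 <- (1/3)*R3:  [    0     0     1  |  -5/3     1   1/3 ]
R1 <- R1 - (1/18)*R3:  [     1      0      0  |   4/27      0  -1/54 ]
R2 <- R2 - (1/3)*R3:  [    0     1     0  |   8/9  -1/2  -1/9 ]
Right block of [I | A^{-1}] is the inverse:
[ 4/27     0  -1/54 ]
[  8/9  -1/2   -1/9 ]
[ -5/3     1    1/3 ]

inverse = [4/27 0 -1/54; 8/9 -1/2 -1/9; -5/3 1 1/3]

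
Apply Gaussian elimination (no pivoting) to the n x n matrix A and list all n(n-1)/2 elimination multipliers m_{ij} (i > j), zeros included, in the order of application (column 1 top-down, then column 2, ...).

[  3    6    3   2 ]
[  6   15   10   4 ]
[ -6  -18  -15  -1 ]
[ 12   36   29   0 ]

multipliers: 2, -2, 4, -2, 4, -1

Forward elimination:
R2 <- R2 - (2)*R1:  [ 0  3  4  0 ]
R3 <- R3 - (-2)*R1:  [  0  -6  -9   3 ]
R4 <- R4 - (4)*R1:  [  0  12  17  -8 ]
R3 <- R3 - (-2)*R2:  [  0   0  -1   3 ]
R4 <- R4 - (4)*R2:  [  0   0   1  -8 ]
R4 <- R4 - (-1)*R3:  [  0   0   0  -5 ]
Multipliers (in order of application): m_{21} = 2, m_{31} = -2, m_{41} = 4, m_{32} = -2, m_{42} = 4, m_{43} = -1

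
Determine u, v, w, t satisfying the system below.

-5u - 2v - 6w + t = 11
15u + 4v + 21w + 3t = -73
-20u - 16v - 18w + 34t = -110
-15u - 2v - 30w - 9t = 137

(0, 5, -4, -3)

Forward elimination on [A|b]:
R2 <- R2 - (-3)*R1:  [   0   -2    3    6  -40 ]
R3 <- R3 - (4)*R1:  [    0    -8     6    30  -154 ]
R4 <- R4 - (3)*R1:  [   0    4  -12  -12  104 ]
R3 <- R3 - (4)*R2:  [  0   0  -6   6   6 ]
R4 <- R4 - (-2)*R2:  [  0   0  -6   0  24 ]
R4 <- R4 - (1)*R3:  [  0   0   0  -6  18 ]
Row echelon form:
[ -5  -2  -6   1  |   11 ]
[  0  -2   3   6  |  -40 ]
[  0   0  -6   6  |    6 ]
[  0   0   0  -6  |   18 ]
Back-substitution:
t = (18) / -6 = -3
w = (6 - (6)*(-3)) / -6 = -4
v = (-40 - (3)*(-4) - (6)*(-3)) / -2 = 5
u = (11 - (-2)*(5) - (-6)*(-4) - (1)*(-3)) / -5 = 0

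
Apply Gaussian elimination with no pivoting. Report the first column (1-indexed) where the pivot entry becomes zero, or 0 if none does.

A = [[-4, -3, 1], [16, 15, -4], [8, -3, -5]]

first zero-pivot column = 0

Naive forward elimination:
R2 <- R2 - (-4)*R1:  [ 0  3  0 ]
R3 <- R3 - (-2)*R1:  [  0  -9  -3 ]
R3 <- R3 - (-3)*R2:  [  0   0  -3 ]
All pivots nonzero; naive elimination completes without hitting a zero pivot.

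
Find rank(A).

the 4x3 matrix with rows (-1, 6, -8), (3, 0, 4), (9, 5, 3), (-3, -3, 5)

Row reduction:
R2 <- R2 - (-3)*R1:  [   0   18  -20 ]
R3 <- R3 - (-9)*R1:  [   0   59  -69 ]
R4 <- R4 - (3)*R1:  [   0  -21   29 ]
R3 <- R3 - (59/18)*R2:  [     0      0  -31/9 ]
R4 <- R4 - (-7/6)*R2:  [    0     0  17/3 ]
R4 <- R4 - (-51/31)*R3:  [ 0  0  0 ]
Row echelon form:
[ -1   6     -8 ]
[  0  18    -20 ]
[  0   0  -31/9 ]
[  0   0      0 ]
Nonzero rows / pivot columns: 3

rank(A) = 3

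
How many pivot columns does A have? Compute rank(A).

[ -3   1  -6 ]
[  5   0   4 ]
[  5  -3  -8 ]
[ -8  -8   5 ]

Row reduction:
R2 <- R2 - (-5/3)*R1:  [   0  5/3   -6 ]
R3 <- R3 - (-5/3)*R1:  [    0  -4/3   -18 ]
R4 <- R4 - (8/3)*R1:  [     0  -32/3     21 ]
R3 <- R3 - (-4/5)*R2:  [      0       0  -114/5 ]
R4 <- R4 - (-32/5)*R2:  [     0      0  -87/5 ]
R4 <- R4 - (29/38)*R3:  [ 0  0  0 ]
Row echelon form:
[ -3    1      -6 ]
[  0  5/3      -6 ]
[  0    0  -114/5 ]
[  0    0       0 ]
Nonzero rows / pivot columns: 3

rank(A) = 3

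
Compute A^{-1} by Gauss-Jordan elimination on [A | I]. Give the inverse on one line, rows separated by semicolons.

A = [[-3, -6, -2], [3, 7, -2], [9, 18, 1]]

Gauss-Jordan on [A | I]:
R1 <- (1/-3)*R1:  [    1     2   2/3  |  -1/3     0     0 ]
R2 <- R2 - (3)*R1:  [  0   1  -4  |   1   1   0 ]
R3 <- R3 - (9)*R1:  [  0   0  -5  |   3   0   1 ]
R1 <- R1 - (2)*R2:  [    1     0  26/3  |  -7/3    -2     0 ]
R3 <- (1/-5)*R3:  [    0     0     1  |  -3/5     0  -1/5 ]
R1 <- R1 - (26/3)*R3:  [     1      0      0  |  43/15     -2  26/15 ]
R2 <- R2 - (-4)*R3:  [    0     1     0  |  -7/5     1  -4/5 ]
Right block of [I | A^{-1}] is the inverse:
[ 43/15  -2  26/15 ]
[  -7/5   1   -4/5 ]
[  -3/5   0   -1/5 ]

inverse = [43/15 -2 26/15; -7/5 1 -4/5; -3/5 0 -1/5]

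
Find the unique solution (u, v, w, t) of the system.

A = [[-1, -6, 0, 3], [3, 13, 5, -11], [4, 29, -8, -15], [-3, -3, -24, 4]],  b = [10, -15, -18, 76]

(5, -5, -4, -5)

Forward elimination on [A|b]:
R2 <- R2 - (-3)*R1:  [  0  -5   5  -2  15 ]
R3 <- R3 - (-4)*R1:  [  0   5  -8  -3  22 ]
R4 <- R4 - (3)*R1:  [   0   15  -24   -5   46 ]
R3 <- R3 - (-1)*R2:  [  0   0  -3  -5  37 ]
R4 <- R4 - (-3)*R2:  [   0    0   -9  -11   91 ]
R4 <- R4 - (3)*R3:  [   0    0    0    4  -20 ]
Row echelon form:
[ -1  -6   0   3  |   10 ]
[  0  -5   5  -2  |   15 ]
[  0   0  -3  -5  |   37 ]
[  0   0   0   4  |  -20 ]
Back-substitution:
t = (-20) / 4 = -5
w = (37 - (-5)*(-5)) / -3 = -4
v = (15 - (5)*(-4) - (-2)*(-5)) / -5 = -5
u = (10 - (-6)*(-5) - (3)*(-5)) / -1 = 5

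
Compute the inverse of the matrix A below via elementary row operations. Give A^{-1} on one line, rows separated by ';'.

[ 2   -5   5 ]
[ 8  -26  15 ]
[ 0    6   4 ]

Gauss-Jordan on [A | I]:
R1 <- (1/2)*R1:  [    1  -5/2   5/2  |   1/2     0     0 ]
R2 <- R2 - (8)*R1:  [  0  -6  -5  |  -4   1   0 ]
R2 <- (1/-6)*R2:  [    0     1   5/6  |   2/3  -1/6     0 ]
R1 <- R1 - (-5/2)*R2:  [     1      0  55/12  |   13/6  -5/12      0 ]
R3 <- R3 - (6)*R2:  [  0   0  -1  |  -4   1   1 ]
R3 <- (1/-1)*R3:  [  0   0   1  |   4  -1  -1 ]
R1 <- R1 - (55/12)*R3:  [     1      0      0  |  -97/6   25/6  55/12 ]
R2 <- R2 - (5/6)*R3:  [    0     1     0  |  -8/3   2/3   5/6 ]
Right block of [I | A^{-1}] is the inverse:
[ -97/6  25/6  55/12 ]
[  -8/3   2/3    5/6 ]
[     4    -1     -1 ]

inverse = [-97/6 25/6 55/12; -8/3 2/3 5/6; 4 -1 -1]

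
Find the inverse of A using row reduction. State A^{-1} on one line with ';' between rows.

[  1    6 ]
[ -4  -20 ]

inverse = [-5 -3/2; 1 1/4]

Gauss-Jordan on [A | I]:
R2 <- R2 - (-4)*R1:  [ 0  4  |  4  1 ]
R2 <- (1/4)*R2:  [   0    1  |    1  1/4 ]
R1 <- R1 - (6)*R2:  [    1     0  |    -5  -3/2 ]
Right block of [I | A^{-1}] is the inverse:
[ -5  -3/2 ]
[  1   1/4 ]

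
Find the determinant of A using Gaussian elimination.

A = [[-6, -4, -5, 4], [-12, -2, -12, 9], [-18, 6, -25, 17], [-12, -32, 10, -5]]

Forward elimination:
R2 <- R2 - (2)*R1:  [  0   6  -2   1 ]
R3 <- R3 - (3)*R1:  [   0   18  -10    5 ]
R4 <- R4 - (2)*R1:  [   0  -24   20  -13 ]
R3 <- R3 - (3)*R2:  [  0   0  -4   2 ]
R4 <- R4 - (-4)*R2:  [  0   0  12  -9 ]
R4 <- R4 - (-3)*R3:  [  0   0   0  -3 ]
Upper-triangular form:
[ -6  -4  -5   4 ]
[  0   6  -2   1 ]
[  0   0  -4   2 ]
[  0   0   0  -3 ]
det(A) = (-1)^0 * (-6) * (6) * (-4) * (-3) = -432  (0 row swaps -> sign +1)

det(A) = -432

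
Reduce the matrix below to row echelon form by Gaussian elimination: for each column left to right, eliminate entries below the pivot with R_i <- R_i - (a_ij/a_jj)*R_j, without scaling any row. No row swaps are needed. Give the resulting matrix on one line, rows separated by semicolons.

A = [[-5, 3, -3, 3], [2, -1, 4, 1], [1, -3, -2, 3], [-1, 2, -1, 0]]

REF = [-5 3 -3 3; 0 1/5 14/5 11/5; 0 0 31 30; 0 0 0 104/31]

Forward elimination:
R2 <- R2 - (-2/5)*R1:  [    0   1/5  14/5  11/5 ]
R3 <- R3 - (-1/5)*R1:  [     0  -12/5  -13/5   18/5 ]
R4 <- R4 - (1/5)*R1:  [    0   7/5  -2/5  -3/5 ]
R3 <- R3 - (-12)*R2:  [  0   0  31  30 ]
R4 <- R4 - (7)*R2:  [   0    0  -20  -16 ]
R4 <- R4 - (-20/31)*R3:  [      0       0       0  104/31 ]
Row echelon form:
[ -5    3    -3       3 ]
[  0  1/5  14/5    11/5 ]
[  0    0    31      30 ]
[  0    0     0  104/31 ]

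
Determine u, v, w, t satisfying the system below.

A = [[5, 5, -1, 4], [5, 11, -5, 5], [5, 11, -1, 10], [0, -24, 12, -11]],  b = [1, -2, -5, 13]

Forward elimination on [A|b]:
R2 <- R2 - (1)*R1:  [  0   6  -4   1  -3 ]
R3 <- R3 - (1)*R1:  [  0   6   0   6  -6 ]
R3 <- R3 - (1)*R2:  [  0   0   4   5  -3 ]
R4 <- R4 - (-4)*R2:  [  0   0  -4  -7   1 ]
R4 <- R4 - (-1)*R3:  [  0   0   0  -2  -2 ]
Row echelon form:
[ 5  5  -1   4  |   1 ]
[ 0  6  -4   1  |  -3 ]
[ 0  0   4   5  |  -3 ]
[ 0  0   0  -2  |  -2 ]
Back-substitution:
t = (-2) / -2 = 1
w = (-3 - (5)*(1)) / 4 = -2
v = (-3 - (-4)*(-2) - (1)*(1)) / 6 = -2
u = (1 - (5)*(-2) - (-1)*(-2) - (4)*(1)) / 5 = 1

(1, -2, -2, 1)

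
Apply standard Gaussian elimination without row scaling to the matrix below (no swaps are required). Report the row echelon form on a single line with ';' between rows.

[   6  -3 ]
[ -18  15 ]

Forward elimination:
R2 <- R2 - (-3)*R1:  [ 0  6 ]
Row echelon form:
[ 6  -3 ]
[ 0   6 ]

REF = [6 -3; 0 6]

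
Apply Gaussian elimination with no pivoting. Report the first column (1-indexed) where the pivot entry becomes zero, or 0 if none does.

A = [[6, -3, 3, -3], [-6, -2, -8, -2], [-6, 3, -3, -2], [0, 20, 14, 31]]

Naive forward elimination:
R2 <- R2 - (-1)*R1:  [  0  -5  -5  -5 ]
R3 <- R3 - (-1)*R1:  [  0   0   0  -5 ]
R4 <- R4 - (-4)*R2:  [  0   0  -6  11 ]
Matrix at this point:
[ 6  -3   3  -3 ]
[ 0  -5  -5  -5 ]
[ 0   0   0  -5 ]
[ 0   0  -6  11 ]
Pivot entry (3,3) is zero but row 4 has -6 in column 3 -> naive elimination stops; a row interchange (e.g. R3 <-> R4) would be required here.

first zero-pivot column = 3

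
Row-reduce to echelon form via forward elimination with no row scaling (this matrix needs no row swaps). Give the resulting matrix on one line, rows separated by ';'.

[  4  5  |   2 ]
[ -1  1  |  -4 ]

REF = [4 5 2; 0 9/4 -7/2]

Forward elimination:
R2 <- R2 - (-1/4)*R1:  [    0   9/4  -7/2 ]
Row echelon form:
[ 4    5  |     2 ]
[ 0  9/4  |  -7/2 ]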